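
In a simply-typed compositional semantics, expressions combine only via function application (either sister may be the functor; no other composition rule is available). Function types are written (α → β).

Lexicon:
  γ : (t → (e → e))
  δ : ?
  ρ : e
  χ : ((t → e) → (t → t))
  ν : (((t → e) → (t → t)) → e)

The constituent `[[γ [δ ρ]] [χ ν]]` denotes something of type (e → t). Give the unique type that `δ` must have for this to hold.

[[γ [δ ρ]] [χ ν]] is required to be (e → t). [χ ν] : e cannot yield (e → t) as functor, so [γ [δ ρ]] : (e → (e → t)).
[γ [δ ρ]] is required to be (e → (e → t)). γ : (t → (e → e)) cannot yield (e → (e → t)) as functor, so [δ ρ] : ((t → (e → e)) → (e → (e → t))).
[δ ρ] is required to be ((t → (e → e)) → (e → (e → t))). ρ : e cannot yield ((t → (e → e)) → (e → (e → t))) as functor, so δ : (e → ((t → (e → e)) → (e → (e → t)))).

(e → ((t → (e → e)) → (e → (e → t))))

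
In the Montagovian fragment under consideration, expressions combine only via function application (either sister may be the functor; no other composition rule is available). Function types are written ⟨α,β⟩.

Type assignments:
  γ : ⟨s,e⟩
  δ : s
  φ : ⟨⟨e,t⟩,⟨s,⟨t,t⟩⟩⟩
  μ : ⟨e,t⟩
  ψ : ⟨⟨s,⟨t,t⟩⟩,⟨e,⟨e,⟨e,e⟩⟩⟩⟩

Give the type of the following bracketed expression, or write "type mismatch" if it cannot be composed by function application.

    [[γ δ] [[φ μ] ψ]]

[γ δ] — γ of type ⟨s,e⟩ combines with δ of type s: type e.
[φ μ] — φ of type ⟨⟨e,t⟩,⟨s,⟨t,t⟩⟩⟩ combines with μ of type ⟨e,t⟩: type ⟨s,⟨t,t⟩⟩.
[[φ μ] ψ] — ψ of type ⟨⟨s,⟨t,t⟩⟩,⟨e,⟨e,⟨e,e⟩⟩⟩⟩ combines with [φ μ] of type ⟨s,⟨t,t⟩⟩: type ⟨e,⟨e,⟨e,e⟩⟩⟩.
[[γ δ] [[φ μ] ψ]] — [[φ μ] ψ] of type ⟨e,⟨e,⟨e,e⟩⟩⟩ combines with [γ δ] of type e: type ⟨e,⟨e,e⟩⟩.

⟨e,⟨e,e⟩⟩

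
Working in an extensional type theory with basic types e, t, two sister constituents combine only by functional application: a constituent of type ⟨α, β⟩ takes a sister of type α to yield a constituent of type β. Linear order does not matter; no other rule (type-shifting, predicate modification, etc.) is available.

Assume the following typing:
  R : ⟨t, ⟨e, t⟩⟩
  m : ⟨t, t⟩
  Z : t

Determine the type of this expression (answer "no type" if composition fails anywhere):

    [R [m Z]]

[m Z]: m is ⟨t, t⟩, Z is t; result t.
[R [m Z]]: R is ⟨t, ⟨e, t⟩⟩, [m Z] is t; result ⟨e, t⟩.

⟨e, t⟩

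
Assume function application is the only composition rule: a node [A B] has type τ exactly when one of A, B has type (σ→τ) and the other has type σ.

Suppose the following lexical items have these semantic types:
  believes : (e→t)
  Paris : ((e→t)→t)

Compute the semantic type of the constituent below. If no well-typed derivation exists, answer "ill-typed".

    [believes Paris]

[believes Paris]: ((e→t)→t) applied to (e→t) yields t.

t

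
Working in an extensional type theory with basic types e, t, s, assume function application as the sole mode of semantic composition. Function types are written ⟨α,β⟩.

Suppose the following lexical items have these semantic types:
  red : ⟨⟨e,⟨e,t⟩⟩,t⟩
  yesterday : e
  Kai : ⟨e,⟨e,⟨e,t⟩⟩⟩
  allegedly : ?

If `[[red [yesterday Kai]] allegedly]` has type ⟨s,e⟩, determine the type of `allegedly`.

[[red [yesterday Kai]] allegedly] is required to be ⟨s,e⟩. [red [yesterday Kai]] : t cannot yield ⟨s,e⟩ as functor, so allegedly : ⟨t,⟨s,e⟩⟩.

⟨t,⟨s,e⟩⟩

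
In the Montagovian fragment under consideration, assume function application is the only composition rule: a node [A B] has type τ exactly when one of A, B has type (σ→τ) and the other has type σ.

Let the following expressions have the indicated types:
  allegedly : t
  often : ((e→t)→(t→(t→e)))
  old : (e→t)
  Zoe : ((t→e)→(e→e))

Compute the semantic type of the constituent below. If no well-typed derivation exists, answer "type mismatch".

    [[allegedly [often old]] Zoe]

(e→e)

At [often old], often : ((e→t)→(t→(t→e))) takes old : (e→t), giving (t→(t→e)).
At [allegedly [often old]], [often old] : (t→(t→e)) takes allegedly : t, giving (t→e).
At [[allegedly [often old]] Zoe], Zoe : ((t→e)→(e→e)) takes [allegedly [often old]] : (t→e), giving (e→e).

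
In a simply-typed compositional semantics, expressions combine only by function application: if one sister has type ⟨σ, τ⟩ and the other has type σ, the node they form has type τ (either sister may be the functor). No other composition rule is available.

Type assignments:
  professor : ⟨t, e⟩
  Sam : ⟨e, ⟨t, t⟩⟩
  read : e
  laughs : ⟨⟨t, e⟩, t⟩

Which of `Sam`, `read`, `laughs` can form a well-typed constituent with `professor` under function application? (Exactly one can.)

Sam : ⟨e, ⟨t, t⟩⟩ — professor needs t; Sam needs e; neither fits.
read : e — professor needs t; read needs nothing (atomic); neither fits.
laughs — combines: laughs : ⟨⟨t, e⟩, t⟩ takes professor : ⟨t, e⟩ as argument, giving t.

laughs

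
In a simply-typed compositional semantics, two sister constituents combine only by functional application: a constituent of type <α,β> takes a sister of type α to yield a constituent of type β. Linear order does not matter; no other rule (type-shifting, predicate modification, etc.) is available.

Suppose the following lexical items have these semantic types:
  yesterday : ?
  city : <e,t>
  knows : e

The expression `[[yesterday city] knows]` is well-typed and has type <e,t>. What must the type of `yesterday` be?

<<e,t>,<e,<e,t>>>

At [[yesterday city] knows] (required: <e,t>): knows is e, which is not a function with range <e,t>; hence [yesterday city] is the functor — type <e,<e,t>>.
At [yesterday city] (required: <e,<e,t>>): city is <e,t>, which is not a function with range <e,<e,t>>; hence yesterday is the functor — type <<e,t>,<e,<e,t>>>.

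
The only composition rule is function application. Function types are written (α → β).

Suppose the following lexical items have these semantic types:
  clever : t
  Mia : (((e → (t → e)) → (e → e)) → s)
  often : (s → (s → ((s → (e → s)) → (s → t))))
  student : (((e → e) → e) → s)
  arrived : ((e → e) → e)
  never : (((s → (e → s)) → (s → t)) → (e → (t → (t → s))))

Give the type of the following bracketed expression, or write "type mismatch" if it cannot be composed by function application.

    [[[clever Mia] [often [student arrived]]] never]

At [clever Mia]: neither t nor (((e → (t → e)) → (e → e)) → s) can take the other as argument; the node is ill-typed.

type mismatch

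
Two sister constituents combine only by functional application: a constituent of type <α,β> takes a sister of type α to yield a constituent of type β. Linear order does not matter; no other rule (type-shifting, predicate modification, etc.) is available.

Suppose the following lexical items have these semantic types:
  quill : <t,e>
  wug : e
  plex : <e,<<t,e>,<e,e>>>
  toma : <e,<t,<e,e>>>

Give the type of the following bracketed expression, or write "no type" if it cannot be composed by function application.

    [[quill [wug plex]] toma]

At [wug plex], plex : <e,<<t,e>,<e,e>>> takes wug : e, giving <<t,e>,<e,e>>.
At [quill [wug plex]], [wug plex] : <<t,e>,<e,e>> takes quill : <t,e>, giving <e,e>.
At [[quill [wug plex]] toma]: neither <e,e> nor <e,<t,<e,e>>> can take the other as argument; the node is ill-typed.

no type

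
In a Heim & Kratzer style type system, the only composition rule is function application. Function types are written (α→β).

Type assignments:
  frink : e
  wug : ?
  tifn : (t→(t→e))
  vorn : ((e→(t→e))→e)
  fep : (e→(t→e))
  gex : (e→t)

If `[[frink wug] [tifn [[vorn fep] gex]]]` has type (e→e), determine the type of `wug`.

For [[frink wug] [tifn [[vorn fep] gex]]] to have type (e→e) with [tifn [[vorn fep] gex]] of type (t→e), [frink wug] must be the function: [frink wug] : ((t→e)→(e→e)).
For [frink wug] to have type ((t→e)→(e→e)) with frink of type e, wug must be the function: wug : (e→((t→e)→(e→e))).

(e→((t→e)→(e→e)))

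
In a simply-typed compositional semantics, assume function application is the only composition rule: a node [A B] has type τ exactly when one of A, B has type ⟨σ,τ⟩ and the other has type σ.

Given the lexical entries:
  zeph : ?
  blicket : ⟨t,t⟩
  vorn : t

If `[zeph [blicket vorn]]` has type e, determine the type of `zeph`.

⟨t,e⟩

[zeph [blicket vorn]] must have type e. The sister [blicket vorn] has type t; that is not a function onto e, so zeph must be the functor, of type ⟨t,e⟩.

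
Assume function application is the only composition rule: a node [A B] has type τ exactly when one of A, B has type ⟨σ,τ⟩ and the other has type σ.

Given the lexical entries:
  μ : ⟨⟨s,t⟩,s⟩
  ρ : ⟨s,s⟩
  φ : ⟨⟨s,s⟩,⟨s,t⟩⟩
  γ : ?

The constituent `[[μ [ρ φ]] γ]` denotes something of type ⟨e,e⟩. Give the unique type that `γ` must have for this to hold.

At [[μ [ρ φ]] γ] (required: ⟨e,e⟩): [μ [ρ φ]] is s, which is not a function with range ⟨e,e⟩; hence γ is the functor — type ⟨s,⟨e,e⟩⟩.

⟨s,⟨e,e⟩⟩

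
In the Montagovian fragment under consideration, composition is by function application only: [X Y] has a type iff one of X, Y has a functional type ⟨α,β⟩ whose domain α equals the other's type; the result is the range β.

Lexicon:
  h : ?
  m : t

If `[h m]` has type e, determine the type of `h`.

[h m] must have type e. The sister m has type t; that is not a function onto e, so h must be the functor, of type ⟨t,e⟩.

⟨t,e⟩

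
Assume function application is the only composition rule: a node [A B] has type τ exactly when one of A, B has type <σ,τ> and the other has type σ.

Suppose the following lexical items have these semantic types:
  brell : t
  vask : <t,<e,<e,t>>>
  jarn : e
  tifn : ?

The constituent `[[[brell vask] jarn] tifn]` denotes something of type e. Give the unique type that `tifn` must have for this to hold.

<<e,t>,e>

[[[brell vask] jarn] tifn] must have type e. The sister [[brell vask] jarn] has type <e,t>; that is not a function onto e, so tifn must be the functor, of type <<e,t>,e>.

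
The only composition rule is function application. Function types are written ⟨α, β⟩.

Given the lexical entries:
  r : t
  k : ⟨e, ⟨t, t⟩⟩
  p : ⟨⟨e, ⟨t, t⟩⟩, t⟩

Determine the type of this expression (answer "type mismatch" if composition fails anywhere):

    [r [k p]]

type mismatch

[k p]: functor p : ⟨⟨e, ⟨t, t⟩⟩, t⟩, argument k : ⟨e, ⟨t, t⟩⟩; result t.
[r [k p]]: t with t — neither is a function whose domain matches the other; composition fails here.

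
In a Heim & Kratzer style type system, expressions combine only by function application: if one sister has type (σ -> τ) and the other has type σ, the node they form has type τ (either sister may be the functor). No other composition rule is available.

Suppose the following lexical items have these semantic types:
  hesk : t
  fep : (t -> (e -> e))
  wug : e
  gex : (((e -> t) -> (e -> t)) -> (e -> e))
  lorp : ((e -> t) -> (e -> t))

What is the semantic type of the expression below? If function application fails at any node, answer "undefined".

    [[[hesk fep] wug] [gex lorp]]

e

[hesk fep] — fep of type (t -> (e -> e)) combines with hesk of type t: type (e -> e).
[[hesk fep] wug] — [hesk fep] of type (e -> e) combines with wug of type e: type e.
[gex lorp] — gex of type (((e -> t) -> (e -> t)) -> (e -> e)) combines with lorp of type ((e -> t) -> (e -> t)): type (e -> e).
[[[hesk fep] wug] [gex lorp]] — [gex lorp] of type (e -> e) combines with [[hesk fep] wug] of type e: type e.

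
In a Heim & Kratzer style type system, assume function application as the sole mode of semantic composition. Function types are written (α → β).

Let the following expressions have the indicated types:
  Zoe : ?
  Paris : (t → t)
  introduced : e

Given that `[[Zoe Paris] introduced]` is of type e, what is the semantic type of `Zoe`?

((t → t) → (e → e))

[[Zoe Paris] introduced] is required to be e. introduced : e cannot yield e as functor, so [Zoe Paris] : (e → e).
[Zoe Paris] is required to be (e → e). Paris : (t → t) cannot yield (e → e) as functor, so Zoe : ((t → t) → (e → e)).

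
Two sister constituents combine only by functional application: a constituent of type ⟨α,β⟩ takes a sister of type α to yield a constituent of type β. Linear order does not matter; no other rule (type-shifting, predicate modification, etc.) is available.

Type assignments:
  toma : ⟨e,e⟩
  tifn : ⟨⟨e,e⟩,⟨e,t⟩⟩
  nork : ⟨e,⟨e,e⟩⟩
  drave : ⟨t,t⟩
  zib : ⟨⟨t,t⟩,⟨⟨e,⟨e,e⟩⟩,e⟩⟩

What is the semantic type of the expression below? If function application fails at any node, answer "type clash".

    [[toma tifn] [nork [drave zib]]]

[toma tifn]: tifn is ⟨⟨e,e⟩,⟨e,t⟩⟩, toma is ⟨e,e⟩; result ⟨e,t⟩.
[drave zib]: zib is ⟨⟨t,t⟩,⟨⟨e,⟨e,e⟩⟩,e⟩⟩, drave is ⟨t,t⟩; result ⟨⟨e,⟨e,e⟩⟩,e⟩.
[nork [drave zib]]: [drave zib] is ⟨⟨e,⟨e,e⟩⟩,e⟩, nork is ⟨e,⟨e,e⟩⟩; result e.
[[toma tifn] [nork [drave zib]]]: [toma tifn] is ⟨e,t⟩, [nork [drave zib]] is e; result t.

t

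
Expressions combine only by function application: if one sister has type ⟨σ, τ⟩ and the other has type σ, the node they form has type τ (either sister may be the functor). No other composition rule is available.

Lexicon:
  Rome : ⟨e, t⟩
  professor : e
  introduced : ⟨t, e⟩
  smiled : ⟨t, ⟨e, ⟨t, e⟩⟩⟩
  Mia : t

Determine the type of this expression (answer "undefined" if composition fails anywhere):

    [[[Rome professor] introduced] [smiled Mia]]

⟨t, e⟩

[Rome professor]: functor Rome : ⟨e, t⟩, argument professor : e; result t.
[[Rome professor] introduced]: functor introduced : ⟨t, e⟩, argument [Rome professor] : t; result e.
[smiled Mia]: functor smiled : ⟨t, ⟨e, ⟨t, e⟩⟩⟩, argument Mia : t; result ⟨e, ⟨t, e⟩⟩.
[[[Rome professor] introduced] [smiled Mia]]: functor [smiled Mia] : ⟨e, ⟨t, e⟩⟩, argument [[Rome professor] introduced] : e; result ⟨t, e⟩.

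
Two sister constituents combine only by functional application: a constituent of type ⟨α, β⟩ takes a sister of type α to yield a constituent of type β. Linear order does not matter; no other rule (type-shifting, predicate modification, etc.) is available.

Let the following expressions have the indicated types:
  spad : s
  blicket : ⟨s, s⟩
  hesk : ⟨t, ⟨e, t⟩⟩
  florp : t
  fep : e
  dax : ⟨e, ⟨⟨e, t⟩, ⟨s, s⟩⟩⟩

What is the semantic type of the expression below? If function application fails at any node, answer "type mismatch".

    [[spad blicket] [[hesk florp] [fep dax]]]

s

At [spad blicket], blicket : ⟨s, s⟩ takes spad : s, giving s.
At [hesk florp], hesk : ⟨t, ⟨e, t⟩⟩ takes florp : t, giving ⟨e, t⟩.
At [fep dax], dax : ⟨e, ⟨⟨e, t⟩, ⟨s, s⟩⟩⟩ takes fep : e, giving ⟨⟨e, t⟩, ⟨s, s⟩⟩.
At [[hesk florp] [fep dax]], [fep dax] : ⟨⟨e, t⟩, ⟨s, s⟩⟩ takes [hesk florp] : ⟨e, t⟩, giving ⟨s, s⟩.
At [[spad blicket] [[hesk florp] [fep dax]]], [[hesk florp] [fep dax]] : ⟨s, s⟩ takes [spad blicket] : s, giving s.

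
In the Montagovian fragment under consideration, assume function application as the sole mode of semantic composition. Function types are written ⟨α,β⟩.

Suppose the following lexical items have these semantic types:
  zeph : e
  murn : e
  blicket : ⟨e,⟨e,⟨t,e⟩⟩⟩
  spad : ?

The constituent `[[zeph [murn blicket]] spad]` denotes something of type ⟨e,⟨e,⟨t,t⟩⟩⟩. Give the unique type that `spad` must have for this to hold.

For [[zeph [murn blicket]] spad] to have type ⟨e,⟨e,⟨t,t⟩⟩⟩ with [zeph [murn blicket]] of type ⟨t,e⟩, spad must be the function: spad : ⟨⟨t,e⟩,⟨e,⟨e,⟨t,t⟩⟩⟩⟩.

⟨⟨t,e⟩,⟨e,⟨e,⟨t,t⟩⟩⟩⟩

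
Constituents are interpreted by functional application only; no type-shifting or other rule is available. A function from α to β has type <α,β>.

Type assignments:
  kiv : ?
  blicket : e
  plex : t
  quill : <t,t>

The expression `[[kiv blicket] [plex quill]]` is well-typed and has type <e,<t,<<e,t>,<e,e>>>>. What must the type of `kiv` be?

For [[kiv blicket] [plex quill]] to have type <e,<t,<<e,t>,<e,e>>>> with [plex quill] of type t, [kiv blicket] must be the function: [kiv blicket] : <t,<e,<t,<<e,t>,<e,e>>>>>.
For [kiv blicket] to have type <t,<e,<t,<<e,t>,<e,e>>>>> with blicket of type e, kiv must be the function: kiv : <e,<t,<e,<t,<<e,t>,<e,e>>>>>>.

<e,<t,<e,<t,<<e,t>,<e,e>>>>>>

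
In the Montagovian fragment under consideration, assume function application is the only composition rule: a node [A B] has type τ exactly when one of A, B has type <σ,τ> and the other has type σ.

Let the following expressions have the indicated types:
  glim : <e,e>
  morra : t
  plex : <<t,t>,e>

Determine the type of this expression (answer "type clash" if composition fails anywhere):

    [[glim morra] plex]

type clash

[glim morra]: <e,e> with t — neither is a function whose domain matches the other; composition fails here.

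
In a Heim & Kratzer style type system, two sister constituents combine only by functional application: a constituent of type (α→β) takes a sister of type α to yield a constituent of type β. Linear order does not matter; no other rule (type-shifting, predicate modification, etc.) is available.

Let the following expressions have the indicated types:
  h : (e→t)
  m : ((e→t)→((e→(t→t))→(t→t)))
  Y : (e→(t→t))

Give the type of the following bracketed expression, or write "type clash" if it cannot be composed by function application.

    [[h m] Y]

(t→t)

[h m]: ((e→t)→((e→(t→t))→(t→t))) applied to (e→t) yields ((e→(t→t))→(t→t)).
[[h m] Y]: ((e→(t→t))→(t→t)) applied to (e→(t→t)) yields (t→t).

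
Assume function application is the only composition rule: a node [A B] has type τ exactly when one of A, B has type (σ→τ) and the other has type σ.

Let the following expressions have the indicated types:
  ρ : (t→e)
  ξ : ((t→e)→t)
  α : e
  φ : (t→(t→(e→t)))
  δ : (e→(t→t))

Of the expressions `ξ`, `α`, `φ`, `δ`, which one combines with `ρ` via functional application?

ξ — combines: ξ : ((t→e)→t) takes ρ : (t→e) as argument, giving t.
α : e — does not combine with ρ.
φ : (t→(t→(e→t))) — does not combine with ρ.
δ : (e→(t→t)) — does not combine with ρ.

ξ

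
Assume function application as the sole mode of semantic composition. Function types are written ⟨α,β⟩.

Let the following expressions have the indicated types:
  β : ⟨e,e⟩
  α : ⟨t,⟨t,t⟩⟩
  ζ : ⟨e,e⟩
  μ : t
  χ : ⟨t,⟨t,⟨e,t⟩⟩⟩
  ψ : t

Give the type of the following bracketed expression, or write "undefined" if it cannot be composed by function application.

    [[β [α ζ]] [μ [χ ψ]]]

[α ζ]: ⟨t,⟨t,t⟩⟩ and ⟨e,e⟩ cannot combine by function application — type clash.

undefined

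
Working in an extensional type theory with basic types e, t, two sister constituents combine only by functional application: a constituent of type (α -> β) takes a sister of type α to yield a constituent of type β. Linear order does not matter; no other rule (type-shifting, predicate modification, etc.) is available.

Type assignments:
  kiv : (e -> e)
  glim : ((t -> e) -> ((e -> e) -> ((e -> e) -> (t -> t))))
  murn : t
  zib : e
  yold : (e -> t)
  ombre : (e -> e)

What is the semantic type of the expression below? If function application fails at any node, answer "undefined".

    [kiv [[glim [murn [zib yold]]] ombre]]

At [zib yold], yold : (e -> t) takes zib : e, giving t.
[murn [zib yold]]: t and t cannot combine by function application — type clash.

undefined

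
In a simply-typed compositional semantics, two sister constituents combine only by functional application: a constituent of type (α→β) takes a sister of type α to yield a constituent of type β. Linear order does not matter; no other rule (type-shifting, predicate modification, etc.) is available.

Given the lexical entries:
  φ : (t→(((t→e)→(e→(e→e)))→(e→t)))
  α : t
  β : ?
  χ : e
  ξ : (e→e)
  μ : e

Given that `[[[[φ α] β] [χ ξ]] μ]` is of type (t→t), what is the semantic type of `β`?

For [[[[φ α] β] [χ ξ]] μ] to have type (t→t) with μ of type e, [[[φ α] β] [χ ξ]] must be the function: [[[φ α] β] [χ ξ]] : (e→(t→t)).
For [[[φ α] β] [χ ξ]] to have type (e→(t→t)) with [χ ξ] of type e, [[φ α] β] must be the function: [[φ α] β] : (e→(e→(t→t))).
For [[φ α] β] to have type (e→(e→(t→t))) with [φ α] of type (((t→e)→(e→(e→e)))→(e→t)), β must be the function: β : ((((t→e)→(e→(e→e)))→(e→t))→(e→(e→(t→t)))).

((((t→e)→(e→(e→e)))→(e→t))→(e→(e→(t→t))))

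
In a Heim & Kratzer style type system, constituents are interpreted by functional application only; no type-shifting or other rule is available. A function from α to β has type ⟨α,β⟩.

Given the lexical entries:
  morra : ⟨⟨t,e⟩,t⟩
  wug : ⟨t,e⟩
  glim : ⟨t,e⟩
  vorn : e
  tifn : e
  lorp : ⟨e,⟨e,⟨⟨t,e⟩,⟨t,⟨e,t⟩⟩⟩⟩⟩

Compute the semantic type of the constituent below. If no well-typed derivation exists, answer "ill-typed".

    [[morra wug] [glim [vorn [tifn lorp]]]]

At [morra wug], morra : ⟨⟨t,e⟩,t⟩ takes wug : ⟨t,e⟩, giving t.
At [tifn lorp], lorp : ⟨e,⟨e,⟨⟨t,e⟩,⟨t,⟨e,t⟩⟩⟩⟩⟩ takes tifn : e, giving ⟨e,⟨⟨t,e⟩,⟨t,⟨e,t⟩⟩⟩⟩.
At [vorn [tifn lorp]], [tifn lorp] : ⟨e,⟨⟨t,e⟩,⟨t,⟨e,t⟩⟩⟩⟩ takes vorn : e, giving ⟨⟨t,e⟩,⟨t,⟨e,t⟩⟩⟩.
At [glim [vorn [tifn lorp]]], [vorn [tifn lorp]] : ⟨⟨t,e⟩,⟨t,⟨e,t⟩⟩⟩ takes glim : ⟨t,e⟩, giving ⟨t,⟨e,t⟩⟩.
At [[morra wug] [glim [vorn [tifn lorp]]]], [glim [vorn [tifn lorp]]] : ⟨t,⟨e,t⟩⟩ takes [morra wug] : t, giving ⟨e,t⟩.

⟨e,t⟩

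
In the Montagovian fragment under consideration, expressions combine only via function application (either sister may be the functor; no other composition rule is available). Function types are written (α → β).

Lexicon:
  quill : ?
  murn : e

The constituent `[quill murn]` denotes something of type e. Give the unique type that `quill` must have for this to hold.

(e → e)

[quill murn] must have type e. The sister murn has type e; that is not a function onto e, so quill must be the functor, of type (e → e).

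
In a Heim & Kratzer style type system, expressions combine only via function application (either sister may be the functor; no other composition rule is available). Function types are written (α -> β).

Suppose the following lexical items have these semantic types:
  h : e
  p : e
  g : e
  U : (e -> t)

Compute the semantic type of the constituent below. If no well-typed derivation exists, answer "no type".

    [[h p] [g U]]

no type

At [h p]: neither e nor e can take the other as argument; the node is ill-typed.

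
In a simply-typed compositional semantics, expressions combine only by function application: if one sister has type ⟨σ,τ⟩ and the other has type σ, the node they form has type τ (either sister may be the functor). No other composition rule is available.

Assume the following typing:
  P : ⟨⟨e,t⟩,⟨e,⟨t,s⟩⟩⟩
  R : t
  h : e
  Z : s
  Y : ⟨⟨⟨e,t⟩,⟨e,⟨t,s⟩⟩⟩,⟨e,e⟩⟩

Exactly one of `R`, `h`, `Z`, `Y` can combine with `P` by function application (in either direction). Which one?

Y

R : t — neither side's domain matches the other.
h : e — neither side's domain matches the other.
Z : s — neither side's domain matches the other.
Y — combines: Y : ⟨⟨⟨e,t⟩,⟨e,⟨t,s⟩⟩⟩,⟨e,e⟩⟩ takes P : ⟨⟨e,t⟩,⟨e,⟨t,s⟩⟩⟩ as argument, giving ⟨e,e⟩.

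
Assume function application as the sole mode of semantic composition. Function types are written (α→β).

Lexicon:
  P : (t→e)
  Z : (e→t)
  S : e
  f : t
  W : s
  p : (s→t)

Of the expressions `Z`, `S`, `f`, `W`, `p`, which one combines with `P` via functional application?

f

Z : (e→t) — does not combine with P.
S : e — does not combine with P.
f — combines: P : (t→e) takes f : t as argument, giving e.
W : s — does not combine with P.
p : (s→t) — does not combine with P.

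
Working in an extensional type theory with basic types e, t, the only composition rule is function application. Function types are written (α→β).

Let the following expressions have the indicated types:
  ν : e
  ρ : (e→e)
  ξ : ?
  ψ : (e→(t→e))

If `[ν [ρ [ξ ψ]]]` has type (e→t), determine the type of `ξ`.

[ν [ρ [ξ ψ]]] is required to be (e→t). ν : e cannot yield (e→t) as functor, so [ρ [ξ ψ]] : (e→(e→t)).
[ρ [ξ ψ]] is required to be (e→(e→t)). ρ : (e→e) cannot yield (e→(e→t)) as functor, so [ξ ψ] : ((e→e)→(e→(e→t))).
[ξ ψ] is required to be ((e→e)→(e→(e→t))). ψ : (e→(t→e)) cannot yield ((e→e)→(e→(e→t))) as functor, so ξ : ((e→(t→e))→((e→e)→(e→(e→t)))).

((e→(t→e))→((e→e)→(e→(e→t))))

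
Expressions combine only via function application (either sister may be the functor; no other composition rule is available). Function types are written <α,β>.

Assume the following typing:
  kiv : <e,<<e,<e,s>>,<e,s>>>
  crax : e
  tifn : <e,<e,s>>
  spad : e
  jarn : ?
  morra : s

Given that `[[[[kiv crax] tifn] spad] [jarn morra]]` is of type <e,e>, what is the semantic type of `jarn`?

For [[[[kiv crax] tifn] spad] [jarn morra]] to have type <e,e> with [[[kiv crax] tifn] spad] of type s, [jarn morra] must be the function: [jarn morra] : <s,<e,e>>.
For [jarn morra] to have type <s,<e,e>> with morra of type s, jarn must be the function: jarn : <s,<s,<e,e>>>.

<s,<s,<e,e>>>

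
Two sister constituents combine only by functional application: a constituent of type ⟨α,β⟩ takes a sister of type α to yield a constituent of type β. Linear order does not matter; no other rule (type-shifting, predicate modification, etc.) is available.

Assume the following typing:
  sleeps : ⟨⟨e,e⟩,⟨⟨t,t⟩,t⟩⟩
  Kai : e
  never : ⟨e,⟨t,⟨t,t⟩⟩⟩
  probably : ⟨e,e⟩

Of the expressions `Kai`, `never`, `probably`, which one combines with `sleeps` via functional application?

Kai : e — sleeps needs ⟨e,e⟩; Kai needs nothing (atomic); neither fits.
never : ⟨e,⟨t,⟨t,t⟩⟩⟩ — sleeps needs ⟨e,e⟩; never needs e; neither fits.
probably — combines: sleeps : ⟨⟨e,e⟩,⟨⟨t,t⟩,t⟩⟩ takes probably : ⟨e,e⟩ as argument, giving ⟨⟨t,t⟩,t⟩.

probably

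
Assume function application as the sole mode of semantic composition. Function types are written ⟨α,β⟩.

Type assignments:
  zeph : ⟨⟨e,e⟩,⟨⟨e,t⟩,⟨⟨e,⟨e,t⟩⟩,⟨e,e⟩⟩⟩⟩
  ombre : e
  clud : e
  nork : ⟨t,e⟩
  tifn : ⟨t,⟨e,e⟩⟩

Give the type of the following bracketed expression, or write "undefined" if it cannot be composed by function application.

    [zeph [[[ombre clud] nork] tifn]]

undefined

[ombre clud]: e with e — neither is a function whose domain matches the other; composition fails here.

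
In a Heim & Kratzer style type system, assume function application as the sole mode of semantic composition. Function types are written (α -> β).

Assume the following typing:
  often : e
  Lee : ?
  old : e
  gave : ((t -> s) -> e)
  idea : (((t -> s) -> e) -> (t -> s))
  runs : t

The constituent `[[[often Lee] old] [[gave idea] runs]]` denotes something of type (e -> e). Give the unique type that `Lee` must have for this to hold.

For [[[often Lee] old] [[gave idea] runs]] to have type (e -> e) with [[gave idea] runs] of type s, [[often Lee] old] must be the function: [[often Lee] old] : (s -> (e -> e)).
For [[often Lee] old] to have type (s -> (e -> e)) with old of type e, [often Lee] must be the function: [often Lee] : (e -> (s -> (e -> e))).
For [often Lee] to have type (e -> (s -> (e -> e))) with often of type e, Lee must be the function: Lee : (e -> (e -> (s -> (e -> e)))).

(e -> (e -> (s -> (e -> e))))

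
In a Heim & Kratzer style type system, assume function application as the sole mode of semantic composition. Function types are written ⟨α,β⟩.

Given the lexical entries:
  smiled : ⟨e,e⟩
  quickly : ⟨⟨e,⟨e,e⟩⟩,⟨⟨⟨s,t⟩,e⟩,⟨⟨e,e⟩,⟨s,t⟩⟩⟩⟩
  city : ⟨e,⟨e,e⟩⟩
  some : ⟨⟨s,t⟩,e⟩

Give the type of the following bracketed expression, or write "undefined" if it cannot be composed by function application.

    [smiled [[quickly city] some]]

[quickly city]: ⟨⟨e,⟨e,e⟩⟩,⟨⟨⟨s,t⟩,e⟩,⟨⟨e,e⟩,⟨s,t⟩⟩⟩⟩ applied to ⟨e,⟨e,e⟩⟩ yields ⟨⟨⟨s,t⟩,e⟩,⟨⟨e,e⟩,⟨s,t⟩⟩⟩.
[[quickly city] some]: ⟨⟨⟨s,t⟩,e⟩,⟨⟨e,e⟩,⟨s,t⟩⟩⟩ applied to ⟨⟨s,t⟩,e⟩ yields ⟨⟨e,e⟩,⟨s,t⟩⟩.
[smiled [[quickly city] some]]: ⟨⟨e,e⟩,⟨s,t⟩⟩ applied to ⟨e,e⟩ yields ⟨s,t⟩.

⟨s,t⟩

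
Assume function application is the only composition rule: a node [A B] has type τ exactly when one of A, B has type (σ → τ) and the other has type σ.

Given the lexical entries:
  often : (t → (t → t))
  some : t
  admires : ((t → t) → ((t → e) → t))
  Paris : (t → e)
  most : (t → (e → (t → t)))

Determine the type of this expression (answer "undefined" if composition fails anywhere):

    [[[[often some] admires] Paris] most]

(e → (t → t))

[often some]: (t → (t → t)) applied to t yields (t → t).
[[often some] admires]: ((t → t) → ((t → e) → t)) applied to (t → t) yields ((t → e) → t).
[[[often some] admires] Paris]: ((t → e) → t) applied to (t → e) yields t.
[[[[often some] admires] Paris] most]: (t → (e → (t → t))) applied to t yields (e → (t → t)).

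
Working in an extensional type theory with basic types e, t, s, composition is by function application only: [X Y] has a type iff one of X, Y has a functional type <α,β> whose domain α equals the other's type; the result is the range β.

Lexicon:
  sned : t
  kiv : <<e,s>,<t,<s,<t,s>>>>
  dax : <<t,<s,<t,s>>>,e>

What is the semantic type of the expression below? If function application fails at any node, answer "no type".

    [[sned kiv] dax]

no type

At [sned kiv]: neither t nor <<e,s>,<t,<s,<t,s>>>> can take the other as argument; the node is ill-typed.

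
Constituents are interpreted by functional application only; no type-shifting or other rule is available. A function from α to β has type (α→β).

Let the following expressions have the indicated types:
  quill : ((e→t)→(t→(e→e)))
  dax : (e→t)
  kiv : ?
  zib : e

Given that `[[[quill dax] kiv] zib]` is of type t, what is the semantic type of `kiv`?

((t→(e→e))→(e→t))

At [[[quill dax] kiv] zib] (required: t): zib is e, which is not a function with range t; hence [[quill dax] kiv] is the functor — type (e→t).
At [[quill dax] kiv] (required: (e→t)): [quill dax] is (t→(e→e)), which is not a function with range (e→t); hence kiv is the functor — type ((t→(e→e))→(e→t)).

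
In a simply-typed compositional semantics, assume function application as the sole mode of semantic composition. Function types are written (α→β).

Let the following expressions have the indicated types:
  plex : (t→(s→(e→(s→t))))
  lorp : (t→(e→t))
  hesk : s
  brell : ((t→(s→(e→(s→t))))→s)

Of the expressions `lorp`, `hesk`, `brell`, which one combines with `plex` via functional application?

brell

lorp : (t→(e→t)) — neither side's domain matches the other.
hesk : s — neither side's domain matches the other.
brell — combines: brell : ((t→(s→(e→(s→t))))→s) takes plex : (t→(s→(e→(s→t)))) as argument, giving s.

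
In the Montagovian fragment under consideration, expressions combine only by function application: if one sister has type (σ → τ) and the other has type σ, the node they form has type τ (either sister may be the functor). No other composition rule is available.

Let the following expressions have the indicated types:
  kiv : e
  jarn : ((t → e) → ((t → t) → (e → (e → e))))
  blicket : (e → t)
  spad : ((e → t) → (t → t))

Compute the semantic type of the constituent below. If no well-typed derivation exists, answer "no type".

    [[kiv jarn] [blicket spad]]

no type

[kiv jarn]: e with ((t → e) → ((t → t) → (e → (e → e)))) — neither is a function whose domain matches the other; composition fails here.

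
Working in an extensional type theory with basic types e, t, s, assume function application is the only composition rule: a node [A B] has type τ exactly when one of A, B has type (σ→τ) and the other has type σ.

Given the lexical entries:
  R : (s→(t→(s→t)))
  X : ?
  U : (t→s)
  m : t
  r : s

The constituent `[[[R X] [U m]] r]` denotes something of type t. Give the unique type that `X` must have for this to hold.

((s→(t→(s→t)))→(s→(s→t)))

For [[[R X] [U m]] r] to have type t with r of type s, [[R X] [U m]] must be the function: [[R X] [U m]] : (s→t).
For [[R X] [U m]] to have type (s→t) with [U m] of type s, [R X] must be the function: [R X] : (s→(s→t)).
For [R X] to have type (s→(s→t)) with R of type (s→(t→(s→t))), X must be the function: X : ((s→(t→(s→t)))→(s→(s→t))).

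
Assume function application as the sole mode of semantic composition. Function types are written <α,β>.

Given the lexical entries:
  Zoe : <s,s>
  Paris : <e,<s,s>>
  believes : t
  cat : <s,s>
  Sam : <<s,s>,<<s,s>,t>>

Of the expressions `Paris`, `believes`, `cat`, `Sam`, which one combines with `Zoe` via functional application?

Sam

Paris : <e,<s,s>> — no; Zoe wants s, and Paris wants e.
believes : t — no; Zoe wants s, and believes wants nothing (atomic).
cat : <s,s> — no; Zoe wants s, and cat wants s.
Sam — combines: Sam : <<s,s>,<<s,s>,t>> takes Zoe : <s,s> as argument, giving <<s,s>,t>.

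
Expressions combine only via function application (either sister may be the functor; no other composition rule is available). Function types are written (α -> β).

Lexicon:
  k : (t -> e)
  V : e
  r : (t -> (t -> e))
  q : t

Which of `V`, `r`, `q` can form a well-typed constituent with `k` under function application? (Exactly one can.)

q

V : e — no; k wants t, and V wants nothing (atomic).
r : (t -> (t -> e)) — no; k wants t, and r wants t.
q — combines: k : (t -> e) takes q : t as argument, giving e.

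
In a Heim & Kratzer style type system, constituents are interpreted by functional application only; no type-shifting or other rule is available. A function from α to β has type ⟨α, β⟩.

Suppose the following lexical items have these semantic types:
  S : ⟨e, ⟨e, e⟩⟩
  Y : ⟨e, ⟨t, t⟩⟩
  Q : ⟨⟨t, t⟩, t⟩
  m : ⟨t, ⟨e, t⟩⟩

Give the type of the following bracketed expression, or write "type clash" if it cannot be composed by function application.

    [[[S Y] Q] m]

type clash

[S Y]: ⟨e, ⟨e, e⟩⟩ and ⟨e, ⟨t, t⟩⟩ cannot combine by function application — type clash.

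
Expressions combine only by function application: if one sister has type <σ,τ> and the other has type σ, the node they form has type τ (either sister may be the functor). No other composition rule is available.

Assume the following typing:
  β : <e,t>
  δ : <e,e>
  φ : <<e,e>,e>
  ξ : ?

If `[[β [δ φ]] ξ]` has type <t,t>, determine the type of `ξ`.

At [[β [δ φ]] ξ] (required: <t,t>): [β [δ φ]] is t, which is not a function with range <t,t>; hence ξ is the functor — type <t,<t,t>>.

<t,<t,t>>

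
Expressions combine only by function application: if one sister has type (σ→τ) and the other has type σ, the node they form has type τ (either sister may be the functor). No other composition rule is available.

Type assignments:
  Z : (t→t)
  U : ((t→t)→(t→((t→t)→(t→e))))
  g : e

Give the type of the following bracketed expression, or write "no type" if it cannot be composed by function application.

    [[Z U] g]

At [Z U], U : ((t→t)→(t→((t→t)→(t→e)))) takes Z : (t→t), giving (t→((t→t)→(t→e))).
[[Z U] g]: (t→((t→t)→(t→e))) and e cannot combine by function application — type clash.

no type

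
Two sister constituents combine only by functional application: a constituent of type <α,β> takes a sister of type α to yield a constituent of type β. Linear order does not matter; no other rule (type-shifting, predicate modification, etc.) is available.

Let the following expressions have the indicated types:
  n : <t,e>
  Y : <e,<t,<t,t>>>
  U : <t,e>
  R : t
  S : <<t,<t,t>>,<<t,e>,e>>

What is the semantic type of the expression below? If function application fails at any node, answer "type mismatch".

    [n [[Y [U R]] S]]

e

[U R]: U is <t,e>, R is t; result e.
[Y [U R]]: Y is <e,<t,<t,t>>>, [U R] is e; result <t,<t,t>>.
[[Y [U R]] S]: S is <<t,<t,t>>,<<t,e>,e>>, [Y [U R]] is <t,<t,t>>; result <<t,e>,e>.
[n [[Y [U R]] S]]: [[Y [U R]] S] is <<t,e>,e>, n is <t,e>; result e.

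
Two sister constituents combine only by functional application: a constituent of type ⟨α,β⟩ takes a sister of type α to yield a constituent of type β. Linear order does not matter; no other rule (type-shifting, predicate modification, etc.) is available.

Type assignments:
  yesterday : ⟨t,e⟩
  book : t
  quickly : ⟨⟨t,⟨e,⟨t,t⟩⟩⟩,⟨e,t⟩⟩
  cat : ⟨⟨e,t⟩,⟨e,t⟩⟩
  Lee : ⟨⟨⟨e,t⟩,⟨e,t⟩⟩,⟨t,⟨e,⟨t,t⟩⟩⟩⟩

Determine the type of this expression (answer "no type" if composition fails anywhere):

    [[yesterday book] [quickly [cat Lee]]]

t

At [yesterday book], yesterday : ⟨t,e⟩ takes book : t, giving e.
At [cat Lee], Lee : ⟨⟨⟨e,t⟩,⟨e,t⟩⟩,⟨t,⟨e,⟨t,t⟩⟩⟩⟩ takes cat : ⟨⟨e,t⟩,⟨e,t⟩⟩, giving ⟨t,⟨e,⟨t,t⟩⟩⟩.
At [quickly [cat Lee]], quickly : ⟨⟨t,⟨e,⟨t,t⟩⟩⟩,⟨e,t⟩⟩ takes [cat Lee] : ⟨t,⟨e,⟨t,t⟩⟩⟩, giving ⟨e,t⟩.
At [[yesterday book] [quickly [cat Lee]]], [quickly [cat Lee]] : ⟨e,t⟩ takes [yesterday book] : e, giving t.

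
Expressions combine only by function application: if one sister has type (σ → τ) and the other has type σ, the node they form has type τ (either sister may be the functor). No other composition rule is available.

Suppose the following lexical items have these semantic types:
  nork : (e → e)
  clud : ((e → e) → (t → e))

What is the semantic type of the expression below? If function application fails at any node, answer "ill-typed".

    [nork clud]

[nork clud]: ((e → e) → (t → e)) applied to (e → e) yields (t → e).

(t → e)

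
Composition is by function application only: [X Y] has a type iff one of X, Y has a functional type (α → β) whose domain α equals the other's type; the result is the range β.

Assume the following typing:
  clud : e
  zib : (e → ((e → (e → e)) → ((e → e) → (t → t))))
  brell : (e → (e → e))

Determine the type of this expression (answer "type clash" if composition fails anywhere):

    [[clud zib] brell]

((e → e) → (t → t))

[clud zib]: (e → ((e → (e → e)) → ((e → e) → (t → t)))) applied to e yields ((e → (e → e)) → ((e → e) → (t → t))).
[[clud zib] brell]: ((e → (e → e)) → ((e → e) → (t → t))) applied to (e → (e → e)) yields ((e → e) → (t → t)).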